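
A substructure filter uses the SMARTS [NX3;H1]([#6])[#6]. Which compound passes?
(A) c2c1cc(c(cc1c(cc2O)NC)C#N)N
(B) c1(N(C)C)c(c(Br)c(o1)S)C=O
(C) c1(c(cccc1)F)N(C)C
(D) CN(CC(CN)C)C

[NX3;H1]([#6])[#6] describes a trivalent nitrogen with one H, bonded to two carbons (a secondary amine).
(A) contains an N-methylamino group (-NHCH3), which satisfies every atom and bond constraint.
(B) has a dimethylamino group (-N(CH3)2) but the nitrogen has H0, not H1.
(C) has a dimethylamino group (-N(CH3)2) but the nitrogen has H0, not H1.
(D) has a primary amino group (-NH2) but the nitrogen has H2 and only one carbon neighbour.
So the answer is (A).

A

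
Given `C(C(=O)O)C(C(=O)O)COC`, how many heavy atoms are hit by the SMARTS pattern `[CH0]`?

The query [CH0] means: aliphatic carbon with no attached hydrogen.
Check the 11 heavy atoms by environment: 2× C (H2) → no; 1× C (H1) → no; 2× C (H0) → match; 3× O (H0) → no; 2× O (H1) → no; 1× C (H3) → no.
That gives 2 matching atoms.

2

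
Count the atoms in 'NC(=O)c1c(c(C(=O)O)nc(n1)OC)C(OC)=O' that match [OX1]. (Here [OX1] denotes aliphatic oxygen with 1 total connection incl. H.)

3

The query [OX1] means: aliphatic oxygen with one total connection — typically a carbonyl =O or an oxide.
Check the 18 heavy atoms by environment: 2× n (aromatic, X2) → no; 4× c (aromatic, X3) → no; 3× C (X3) → no; 3× O (X1) → match; 1× N (X3) → no; 3× O (X2) → no; 2× C (X4) → no.
That gives 3 matching atoms.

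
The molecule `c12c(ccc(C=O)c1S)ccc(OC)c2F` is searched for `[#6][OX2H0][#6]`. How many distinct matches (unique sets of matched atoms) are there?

1

[#6][OX2H0][#6] is the SMARTS for an ether: an aliphatic oxygen bridging two carbons with no H on the oxygen.
Exactly one fragment in the molecule meets all constraints, giving 1 match.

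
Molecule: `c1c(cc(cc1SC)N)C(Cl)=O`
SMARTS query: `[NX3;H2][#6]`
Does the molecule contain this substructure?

Yes

The pattern [NX3;H2][#6] describes a trivalent nitrogen with two H attached to carbon — a primary amine.
The molecule carries a primary amino group (-NH2), whose atoms satisfy every constraint of the query, so the pattern matches.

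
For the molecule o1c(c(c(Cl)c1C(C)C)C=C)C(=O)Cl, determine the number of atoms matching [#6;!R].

6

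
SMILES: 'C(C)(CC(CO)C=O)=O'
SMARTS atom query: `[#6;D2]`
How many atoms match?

The query [#6;D2] means: any carbon bonded to exactly two heavy atoms.
Check the 9 heavy atoms by environment: 3× C (D2) → match; 2× C (D3) → no; 3× O (D1) → no; 1× C (D1) → no.
That gives 3 matching atoms.

3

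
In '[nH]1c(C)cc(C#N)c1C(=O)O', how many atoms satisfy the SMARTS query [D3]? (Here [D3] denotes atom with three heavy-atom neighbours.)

4

The query [D3] means: atom with exactly three heavy-atom neighbours.
Check the 11 heavy atoms by environment: 1× n (aromatic, D2) → no; 3× c (aromatic, D3) → match; 1× c (aromatic, D2) → no; 1× C (D1) → no; 1× C (D2) → no; 1× N (D1) → no; 1× C (D3) → match; 2× O (D1) → no.
Summing the matching environments: 3 + 1 = 4 matching atoms.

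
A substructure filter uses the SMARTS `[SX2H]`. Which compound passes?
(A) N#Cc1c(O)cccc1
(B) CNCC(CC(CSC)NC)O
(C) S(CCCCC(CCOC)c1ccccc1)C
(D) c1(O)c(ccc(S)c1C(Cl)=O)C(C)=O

[SX2H] describes an aliphatic sulfur with two connections, one being H (a thiol).
(A) has a hydroxyl group (-OH) but it is an -OH, not an -SH.
(B) has a methylthio ether (-SCH3) but the sulfur has H0 (bonded to two carbons), not H1.
(C) has a methylthio ether (-SCH3) but the sulfur has H0 (bonded to two carbons), not H1.
(D) contains a thiol (-SH), which satisfies every atom and bond constraint.
So the answer is (D).

D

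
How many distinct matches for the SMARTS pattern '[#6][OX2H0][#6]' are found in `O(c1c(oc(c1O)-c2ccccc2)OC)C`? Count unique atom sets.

2

[#6][OX2H0][#6] is the SMARTS for an ether: an aliphatic oxygen bridging two carbons with no H on the oxygen.
The molecule carries 2 separate instances of a methoxy ether (-OCH3) meeting every constraint; each maps to a distinct set of atoms, giving 2 matches.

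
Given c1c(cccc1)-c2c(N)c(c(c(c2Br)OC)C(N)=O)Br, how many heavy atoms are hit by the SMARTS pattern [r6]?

The query [r6] means: r6 matches atoms in a six-membered ring.
Check the 20 heavy atoms by environment: 12× c (aromatic, in 6-ring) → match; 2× Br (acyclic) → no; 2× C (acyclic) → no; 2× O (acyclic) → no; 2× N (acyclic) → no.
That gives 12 matching atoms.

12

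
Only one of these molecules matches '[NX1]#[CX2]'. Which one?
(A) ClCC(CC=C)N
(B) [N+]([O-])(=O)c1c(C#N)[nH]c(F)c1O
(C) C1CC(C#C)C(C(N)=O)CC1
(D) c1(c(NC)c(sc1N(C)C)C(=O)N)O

B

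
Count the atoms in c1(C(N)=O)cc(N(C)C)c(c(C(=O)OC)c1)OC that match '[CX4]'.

The query [CX4] means: C with X4: aliphatic carbon with exactly 4 total connections (bonds + H).
Check the 18 heavy atoms by environment: 6× c (aromatic, X3) → no; 2× C (X3) → no; 2× O (X1) → no; 2× O (X2) → no; 4× C (X4) → match; 2× N (X3) → no.
That gives 4 matching atoms.

4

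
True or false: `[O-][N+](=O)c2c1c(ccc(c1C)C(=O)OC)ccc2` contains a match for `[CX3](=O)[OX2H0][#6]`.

The pattern [CX3](=O)[OX2H0][#6] describes a carbonyl carbon bonded to an oxygen that is itself bonded to carbon (no H on that O) — an ester.
The molecule carries a methyl-ester group (-C(=O)OCH3), whose atoms satisfy every constraint of the query, so the pattern matches.

True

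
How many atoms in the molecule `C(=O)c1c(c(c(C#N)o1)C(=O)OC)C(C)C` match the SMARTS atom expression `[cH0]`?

4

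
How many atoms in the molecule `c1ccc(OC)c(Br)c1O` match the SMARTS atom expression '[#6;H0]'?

Check the 10 heavy atoms by environment: 3× c (aromatic, H0) → match; 3× c (aromatic, H1) → no; 1× O (H1) → no; 1× Br (H0) → no; 1× O (H0) → no; 1× C (H3) → no.
That gives 3 matching atoms.

3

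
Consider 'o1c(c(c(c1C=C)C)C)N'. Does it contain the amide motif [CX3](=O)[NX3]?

No

The pattern [CX3](=O)[NX3] describes a carbonyl carbon bonded to a trivalent nitrogen — an amide.
The closest candidate here is a primary amino group (-NH2), but the -NH2 is not attached to a carbonyl carbon. No other fragment satisfies the full query, so there is no match.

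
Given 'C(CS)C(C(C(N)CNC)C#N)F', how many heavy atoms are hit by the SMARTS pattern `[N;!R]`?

3

The query [N;!R] means: aliphatic nitrogen not in a ring.
Check the 13 heavy atoms by environment: 8× C (acyclic) → no; 3× N (acyclic) → match; 1× F (acyclic) → no; 1× S (acyclic) → no.
That gives 3 matching atoms.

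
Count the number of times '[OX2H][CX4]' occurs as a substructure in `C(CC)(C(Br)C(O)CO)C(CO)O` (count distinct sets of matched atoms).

4

[OX2H][CX4] is the SMARTS for an aliphatic alcohol: a hydroxyl oxygen bound to an sp3 (X4) carbon.
The molecule carries 4 separate instances of a hydroxyl group (-OH) meeting every constraint; each maps to a distinct set of atoms, giving 4 matches.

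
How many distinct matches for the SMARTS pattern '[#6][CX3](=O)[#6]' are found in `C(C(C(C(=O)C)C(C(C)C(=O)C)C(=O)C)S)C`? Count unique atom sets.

3

[#6][CX3](=O)[#6] is the SMARTS for a ketone: a carbonyl carbon (no H) flanked by two carbons.
The molecule carries 3 separate instances of an acetyl/ketone group (-C(=O)CH3) meeting every constraint; each maps to a distinct set of atoms, giving 3 matches.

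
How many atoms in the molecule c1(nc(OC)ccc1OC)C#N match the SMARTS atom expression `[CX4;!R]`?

The query [CX4;!R] means: aliphatic carbon with four total connections, not in a ring.
Check the 12 heavy atoms by environment: 1× n (aromatic, X2, in 6-ring) → no; 5× c (aromatic, X3, in 6-ring) → no; 2× O (X2, acyclic) → no; 2× C (X4, acyclic) → match; 1× C (X2, acyclic) → no; 1× N (X1, acyclic) → no.
That gives 2 matching atoms.

2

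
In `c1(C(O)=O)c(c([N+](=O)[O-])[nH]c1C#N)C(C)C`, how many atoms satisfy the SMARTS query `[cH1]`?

0

Check the 16 heavy atoms by environment: 1× n (aromatic, H1) → no; 4× c (aromatic, H0) → no; 2× C (H0) → no; 2× O (H0) → no; 1× O (H1) → no; 1× C (H1) → no; 2× C (H3) → no; 1× N (charge +1, H0) → no; 1× O (charge -1, H0) → no; 1× N (H0) → no.
No environment satisfies the query, so 0 matching atoms.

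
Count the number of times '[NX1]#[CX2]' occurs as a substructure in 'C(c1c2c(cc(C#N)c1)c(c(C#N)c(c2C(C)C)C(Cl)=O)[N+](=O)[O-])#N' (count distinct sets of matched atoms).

3

[NX1]#[CX2] is the SMARTS for a nitrile: a nitrogen triple-bonded to a two-connected carbon.
The molecule carries 3 separate instances of a nitrile (-C#N) meeting every constraint; each maps to a distinct set of atoms, giving 3 matches.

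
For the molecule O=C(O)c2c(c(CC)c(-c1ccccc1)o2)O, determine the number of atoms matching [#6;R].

Check the 17 heavy atoms by environment: 1× o (aromatic, in 5-ring) → no; 4× c (aromatic, in 5-ring) → match; 3× C (acyclic) → no; 3× O (acyclic) → no; 6× c (aromatic, in 6-ring) → match.
Summing the matching environments: 4 + 6 = 10 matching atoms.

10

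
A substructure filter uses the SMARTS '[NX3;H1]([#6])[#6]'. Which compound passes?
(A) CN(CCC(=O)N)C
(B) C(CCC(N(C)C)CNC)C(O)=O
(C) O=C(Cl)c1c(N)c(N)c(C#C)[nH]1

B

[NX3;H1]([#6])[#6] describes a trivalent nitrogen with one H, bonded to two carbons (a secondary amine).
(A) has a primary amide (-C(=O)NH2) but the -C(=O)NH2 nitrogen has H2, not H1.
(B) contains an N-methylamino group (-NHCH3), which satisfies every atom and bond constraint.
(C) has a primary amino group (-NH2) but the nitrogen has H2 and only one carbon neighbour.
So the answer is (B).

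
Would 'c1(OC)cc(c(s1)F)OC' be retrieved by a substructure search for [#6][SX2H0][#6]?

No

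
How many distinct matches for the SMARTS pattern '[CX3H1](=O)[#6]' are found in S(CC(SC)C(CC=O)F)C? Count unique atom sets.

1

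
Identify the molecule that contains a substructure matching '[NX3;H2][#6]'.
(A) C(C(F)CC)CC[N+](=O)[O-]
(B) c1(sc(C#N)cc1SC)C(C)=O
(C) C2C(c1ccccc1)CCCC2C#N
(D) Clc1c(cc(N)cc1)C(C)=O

[NX3;H2][#6] describes a trivalent nitrogen with two H attached to carbon (a primary amine).
(A) has a nitro group (-[N+](=O)[O-]) but the nitrogen is [N+] with no H, not NX3H2.
(B) has a nitrile (-C#N) but the nitrogen is NX1 (triple-bonded), not NX3 with two H.
(C) has a nitrile (-C#N) but the nitrogen is NX1 (triple-bonded), not NX3 with two H.
(D) contains a primary amino group (-NH2), which satisfies every atom and bond constraint.
So the answer is (D).

D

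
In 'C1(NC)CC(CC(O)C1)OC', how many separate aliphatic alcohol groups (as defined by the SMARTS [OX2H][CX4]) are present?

[OX2H][CX4] is the SMARTS for an aliphatic alcohol: a hydroxyl oxygen bound to an sp3 (X4) carbon.
Exactly one fragment in the molecule meets all constraints, giving 1 match.

1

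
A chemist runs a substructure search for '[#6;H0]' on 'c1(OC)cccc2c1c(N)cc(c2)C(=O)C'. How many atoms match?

6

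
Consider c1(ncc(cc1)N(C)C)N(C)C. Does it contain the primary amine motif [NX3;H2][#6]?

No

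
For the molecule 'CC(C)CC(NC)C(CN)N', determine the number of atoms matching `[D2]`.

3

The query [D2] means: atom with exactly two heavy-atom neighbours.
Check the 11 heavy atoms by environment: 2× C (D2) → match; 3× C (D3) → no; 3× C (D1) → no; 1× N (D2) → match; 2× N (D1) → no.
Summing the matching environments: 2 + 1 = 3 matching atoms.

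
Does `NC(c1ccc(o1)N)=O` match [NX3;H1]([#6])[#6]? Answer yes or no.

No

The pattern [NX3;H1]([#6])[#6] describes a trivalent nitrogen with one H, bonded to two carbons — a secondary amine.
The closest candidate here is a primary amide (-C(=O)NH2), but the -C(=O)NH2 nitrogen has H2, not H1. No other fragment satisfies the full query, so there is no match.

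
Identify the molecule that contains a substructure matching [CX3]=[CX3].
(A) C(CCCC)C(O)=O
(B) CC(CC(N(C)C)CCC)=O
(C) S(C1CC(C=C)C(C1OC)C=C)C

[CX3]=[CX3] describes a non-aromatic C=C double bond between two sp2 carbons (an alkene).
(A) has an ethyl group (-CH2CH3) but its C-C bond is a single bond between CX4 carbons, not CX3=CX3.
(B) has an ethyl group (-CH2CH3) but its C-C bond is a single bond between CX4 carbons, not CX3=CX3.
(C) contains a vinyl group (-CH=CH2), which satisfies every atom and bond constraint.
So the answer is (C).

C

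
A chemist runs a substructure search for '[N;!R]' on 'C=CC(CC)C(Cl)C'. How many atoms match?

0

Check the 8 heavy atoms by environment: 7× C (acyclic) → no; 1× Cl (acyclic) → no.
No environment satisfies the query, so 0 matching atoms.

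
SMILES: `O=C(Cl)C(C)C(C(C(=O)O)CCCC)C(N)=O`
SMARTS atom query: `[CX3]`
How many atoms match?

3

Check the 17 heavy atoms by environment: 8× C (X4) → no; 3× C (X3) → match; 3× O (X1) → no; 1× Cl (X1) → no; 1× N (X3) → no; 1× O (X2) → no.
That gives 3 matching atoms.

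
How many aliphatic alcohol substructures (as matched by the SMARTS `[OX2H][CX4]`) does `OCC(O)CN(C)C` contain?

2

[OX2H][CX4] is the SMARTS for an aliphatic alcohol: a hydroxyl oxygen bound to an sp3 (X4) carbon.
The molecule carries 2 separate instances of a hydroxyl group (-OH) meeting every constraint; each maps to a distinct set of atoms, giving 2 matches.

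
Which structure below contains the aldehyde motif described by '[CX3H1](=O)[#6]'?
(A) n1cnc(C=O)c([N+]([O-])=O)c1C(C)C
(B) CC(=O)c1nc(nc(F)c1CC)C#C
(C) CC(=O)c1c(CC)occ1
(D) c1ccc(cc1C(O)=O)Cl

[CX3H1](=O)[#6] describes an sp2 carbon with one H, double-bonded to O and single-bonded to carbon (an aldehyde).
(A) contains an aldehyde (-CHO), which satisfies every atom and bond constraint.
(B) has an acetyl/ketone group (-C(=O)CH3) but the carbonyl carbon has H0 (two carbon neighbours), not H1.
(C) has an acetyl/ketone group (-C(=O)CH3) but the carbonyl carbon has H0 (two carbon neighbours), not H1.
(D) has a carboxylic acid group (-C(=O)OH) but the carbonyl carbon has H0 and is bonded to O, not H1.
So the answer is (A).

A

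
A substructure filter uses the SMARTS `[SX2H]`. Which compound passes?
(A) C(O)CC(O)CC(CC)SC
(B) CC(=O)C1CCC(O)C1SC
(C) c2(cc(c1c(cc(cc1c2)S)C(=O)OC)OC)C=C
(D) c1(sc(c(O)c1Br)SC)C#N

[SX2H] describes an aliphatic sulfur with two connections, one being H (a thiol).
(A) has a hydroxyl group (-OH) but it is an -OH, not an -SH.
(B) has a methylthio ether (-SCH3) but the sulfur has H0 (bonded to two carbons), not H1.
(C) contains a thiol (-SH), which satisfies every atom and bond constraint.
(D) has a hydroxyl group (-OH) but it is an -OH, not an -SH.
So the answer is (C).

C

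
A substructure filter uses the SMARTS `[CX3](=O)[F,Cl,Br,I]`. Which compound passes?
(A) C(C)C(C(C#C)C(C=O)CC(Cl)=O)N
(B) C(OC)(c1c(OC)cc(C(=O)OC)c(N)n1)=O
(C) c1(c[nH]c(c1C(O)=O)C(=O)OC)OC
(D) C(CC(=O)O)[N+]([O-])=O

[CX3](=O)[F,Cl,Br,I] describes a carbonyl carbon bonded to a halogen (an acyl halide).
(A) contains an acyl chloride (-C(=O)Cl), which satisfies every atom and bond constraint.
(B) has a methyl-ester group (-C(=O)OCH3) but the carbonyl is bonded to -O-C, not to a halogen.
(C) has a carboxylic acid group (-C(=O)OH) but the carbonyl is bonded to -OH, not to a halogen.
(D) has a carboxylic acid group (-C(=O)OH) but the carbonyl is bonded to -OH, not to a halogen.
So the answer is (A).

A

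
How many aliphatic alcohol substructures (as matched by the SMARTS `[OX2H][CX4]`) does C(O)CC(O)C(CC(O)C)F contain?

[OX2H][CX4] is the SMARTS for an aliphatic alcohol: a hydroxyl oxygen bound to an sp3 (X4) carbon.
The molecule carries 3 separate instances of a hydroxyl group (-OH) meeting every constraint; each maps to a distinct set of atoms, giving 3 matches.

3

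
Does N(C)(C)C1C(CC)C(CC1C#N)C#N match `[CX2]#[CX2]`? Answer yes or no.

No

The pattern [CX2]#[CX2] describes a carbon-carbon triple bond — an alkyne.
The closest candidate here is a nitrile (-C#N), but the triple bond is C#N, not C#C. No other fragment satisfies the full query, so there is no match.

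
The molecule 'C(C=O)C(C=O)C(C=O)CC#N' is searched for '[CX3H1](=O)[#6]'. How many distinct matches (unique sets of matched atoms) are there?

3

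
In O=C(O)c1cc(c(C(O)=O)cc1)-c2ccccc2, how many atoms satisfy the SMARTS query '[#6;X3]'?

14

Check the 18 heavy atoms by environment: 12× c (aromatic, X3) → match; 2× C (X3) → match; 2× O (X1) → no; 2× O (X2) → no.
Summing the matching environments: 12 + 2 = 14 matching atoms.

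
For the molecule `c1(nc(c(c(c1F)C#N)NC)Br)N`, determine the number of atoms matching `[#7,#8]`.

4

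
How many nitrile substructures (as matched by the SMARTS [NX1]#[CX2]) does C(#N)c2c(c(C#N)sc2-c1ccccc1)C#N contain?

3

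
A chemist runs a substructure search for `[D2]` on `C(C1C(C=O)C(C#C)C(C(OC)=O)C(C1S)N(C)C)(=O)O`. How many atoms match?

3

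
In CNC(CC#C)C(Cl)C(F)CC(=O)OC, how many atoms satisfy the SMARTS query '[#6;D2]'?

The query [#6;D2] means: any carbon bonded to exactly two heavy atoms.
Check the 15 heavy atoms by environment: 3× C (D2) → match; 4× C (D3) → no; 1× Cl (D1) → no; 1× F (D1) → no; 1× O (D1) → no; 1× O (D2) → no; 3× C (D1) → no; 1× N (D2) → no.
That gives 3 matching atoms.

3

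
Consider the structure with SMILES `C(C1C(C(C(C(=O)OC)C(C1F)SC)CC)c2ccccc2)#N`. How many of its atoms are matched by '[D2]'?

The query [D2] means: atom with exactly two heavy-atom neighbours.
Check the 23 heavy atoms by environment: 7× C (D3) → no; 1× O (D1) → no; 1× O (D2) → match; 3× C (D1) → no; 2× C (D2) → match; 1× N (D1) → no; 1× c (aromatic, D3) → no; 5× c (aromatic, D2) → match; 1× F (D1) → no; 1× S (D2) → match.
Summing the matching environments: 1 + 2 + 5 + 1 = 9 matching atoms.

9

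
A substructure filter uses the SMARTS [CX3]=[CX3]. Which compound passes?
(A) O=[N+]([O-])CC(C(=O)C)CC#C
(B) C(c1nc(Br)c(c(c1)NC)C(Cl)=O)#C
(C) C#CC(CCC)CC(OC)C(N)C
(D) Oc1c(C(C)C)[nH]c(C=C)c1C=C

D

[CX3]=[CX3] describes a non-aromatic C=C double bond between two sp2 carbons (an alkene).
(A) has an ethynyl group (-C#CH) but the C-C bond is a triple bond, not a double bond.
(B) has an ethynyl group (-C#CH) but the C-C bond is a triple bond, not a double bond.
(C) has an ethynyl group (-C#CH) but the C-C bond is a triple bond, not a double bond.
(D) contains a vinyl group (-CH=CH2), which satisfies every atom and bond constraint.
So the answer is (D).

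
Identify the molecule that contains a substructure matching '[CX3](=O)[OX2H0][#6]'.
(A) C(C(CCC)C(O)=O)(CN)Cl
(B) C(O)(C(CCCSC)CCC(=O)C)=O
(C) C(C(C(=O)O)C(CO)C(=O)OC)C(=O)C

C

[CX3](=O)[OX2H0][#6] describes a carbonyl carbon bonded to an oxygen that is itself bonded to carbon (no H on that O) (an ester).
(A) has a carboxylic acid group (-C(=O)OH) but the singly-bonded O carries H (OX2H1, not H0).
(B) has a carboxylic acid group (-C(=O)OH) but the singly-bonded O carries H (OX2H1, not H0).
(C) contains a methyl-ester group (-C(=O)OCH3), which satisfies every atom and bond constraint.
So the answer is (C).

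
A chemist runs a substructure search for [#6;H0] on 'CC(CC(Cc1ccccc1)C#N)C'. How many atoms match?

2

The query [#6;H0] means: any carbon with no attached hydrogen.
Check the 14 heavy atoms by environment: 2× C (H2) → no; 2× C (H1) → no; 1× c (aromatic, H0) → match; 5× c (aromatic, H1) → no; 2× C (H3) → no; 1× C (H0) → match; 1× N (H0) → no.
Summing the matching environments: 1 + 1 = 2 matching atoms.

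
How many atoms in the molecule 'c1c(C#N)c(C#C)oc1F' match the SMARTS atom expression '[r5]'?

5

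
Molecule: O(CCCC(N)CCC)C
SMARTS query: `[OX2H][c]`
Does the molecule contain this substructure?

No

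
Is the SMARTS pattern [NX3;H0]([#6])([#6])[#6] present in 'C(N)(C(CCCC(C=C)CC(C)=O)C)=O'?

No

The pattern [NX3;H0]([#6])([#6])[#6] describes a trivalent nitrogen with no H, bonded to three carbons — a tertiary amine.
The closest candidate here is a primary amide (-C(=O)NH2), but the amide nitrogen has H2 and only one carbon neighbour. No other fragment satisfies the full query, so there is no match.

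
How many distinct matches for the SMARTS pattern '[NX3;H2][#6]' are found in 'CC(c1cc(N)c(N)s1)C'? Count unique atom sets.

2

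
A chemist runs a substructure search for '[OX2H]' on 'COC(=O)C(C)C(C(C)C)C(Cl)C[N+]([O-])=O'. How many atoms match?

0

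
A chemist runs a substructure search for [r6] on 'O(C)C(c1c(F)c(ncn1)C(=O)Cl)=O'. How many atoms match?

6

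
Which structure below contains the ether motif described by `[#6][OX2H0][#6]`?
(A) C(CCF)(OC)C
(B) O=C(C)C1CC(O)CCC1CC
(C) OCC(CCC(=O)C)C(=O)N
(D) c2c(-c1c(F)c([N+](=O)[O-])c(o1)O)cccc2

A

[#6][OX2H0][#6] describes an aliphatic oxygen bridging two carbons with no H on the oxygen (an ether).
(A) contains a methoxy ether (-OCH3), which satisfies every atom and bond constraint.
(B) has a hydroxyl group (-OH) but the oxygen has H1, not H0 bridging two carbons.
(C) has a hydroxyl group (-OH) but the oxygen has H1, not H0 bridging two carbons.
(D) has a hydroxyl group (-OH) but the oxygen has H1, not H0 bridging two carbons.
So the answer is (A).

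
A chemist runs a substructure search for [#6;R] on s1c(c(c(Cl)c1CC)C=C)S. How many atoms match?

4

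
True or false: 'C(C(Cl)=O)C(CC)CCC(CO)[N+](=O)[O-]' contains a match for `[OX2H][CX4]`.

True

The pattern [OX2H][CX4] describes a hydroxyl oxygen bound to an sp3 (X4) carbon — an aliphatic alcohol.
The molecule carries a hydroxyl group (-OH), whose atoms satisfy every constraint of the query, so the pattern matches.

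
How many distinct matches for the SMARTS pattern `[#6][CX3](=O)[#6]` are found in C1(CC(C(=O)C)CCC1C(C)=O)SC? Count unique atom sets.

2

[#6][CX3](=O)[#6] is the SMARTS for a ketone: a carbonyl carbon (no H) flanked by two carbons.
The molecule carries 2 separate instances of an acetyl/ketone group (-C(=O)CH3) meeting every constraint; each maps to a distinct set of atoms, giving 2 matches.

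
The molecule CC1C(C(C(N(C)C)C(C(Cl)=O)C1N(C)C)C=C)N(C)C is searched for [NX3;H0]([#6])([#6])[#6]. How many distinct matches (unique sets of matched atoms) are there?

[NX3;H0]([#6])([#6])[#6] is the SMARTS for a tertiary amine: a trivalent nitrogen with no H, bonded to three carbons.
The molecule carries 3 separate instances of a dimethylamino group (-N(CH3)2) meeting every constraint; each maps to a distinct set of atoms, giving 3 matches.

3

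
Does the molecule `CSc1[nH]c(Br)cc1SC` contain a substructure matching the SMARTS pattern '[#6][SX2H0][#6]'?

Yes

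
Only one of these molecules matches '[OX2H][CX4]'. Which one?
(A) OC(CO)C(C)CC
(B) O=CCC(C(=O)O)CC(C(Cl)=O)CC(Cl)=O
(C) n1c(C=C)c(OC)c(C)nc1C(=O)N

[OX2H][CX4] describes a hydroxyl oxygen bound to an sp3 (X4) carbon (an aliphatic alcohol).
(A) contains a hydroxyl group (-OH), which satisfies every atom and bond constraint.
(B) has a carboxylic acid group (-C(=O)OH) but the -OH is on a CX3 carbonyl carbon, not a CX4 carbon.
(C) has a methoxy ether (-OCH3) but the oxygen has H0 (ether), not H1.
So the answer is (A).

A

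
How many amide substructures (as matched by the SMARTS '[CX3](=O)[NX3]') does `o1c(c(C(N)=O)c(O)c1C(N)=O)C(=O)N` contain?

3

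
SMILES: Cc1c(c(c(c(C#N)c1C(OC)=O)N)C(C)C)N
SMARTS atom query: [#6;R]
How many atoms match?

Check the 18 heavy atoms by environment: 6× c (aromatic, in 6-ring) → match; 7× C (acyclic) → no; 3× N (acyclic) → no; 2× O (acyclic) → no.
That gives 6 matching atoms.

6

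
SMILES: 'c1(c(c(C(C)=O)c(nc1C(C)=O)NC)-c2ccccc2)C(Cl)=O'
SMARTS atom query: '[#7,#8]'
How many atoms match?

5

The query [#7,#8] means: nitrogen or oxygen (comma = OR).
Check the 23 heavy atoms by environment: 1× n (aromatic) → match; 11× c (aromatic) → no; 6× C → no; 3× O → match; 1× Cl → no; 1× N → match.
Summing the matching environments: 1 + 3 + 1 = 5 matching atoms.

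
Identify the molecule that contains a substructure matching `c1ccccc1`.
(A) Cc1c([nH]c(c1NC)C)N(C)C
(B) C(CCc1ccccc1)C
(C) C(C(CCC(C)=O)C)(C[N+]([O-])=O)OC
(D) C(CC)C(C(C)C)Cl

c1ccccc1 describes six aromatic carbons in a ring (a benzene ring).
(A) has a methyl group (-CH3) but no six-membered all-carbon aromatic ring is present.
(B) contains a phenyl ring, which satisfies every atom and bond constraint.
(C) has a methyl group (-CH3) but no six-membered all-carbon aromatic ring is present.
(D) has a methyl group (-CH3) but no six-membered all-carbon aromatic ring is present.
So the answer is (B).

B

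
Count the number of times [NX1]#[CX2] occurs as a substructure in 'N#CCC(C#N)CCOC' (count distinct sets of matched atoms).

[NX1]#[CX2] is the SMARTS for a nitrile: a nitrogen triple-bonded to a two-connected carbon.
The molecule carries 2 separate instances of a nitrile (-C#N) meeting every constraint; each maps to a distinct set of atoms, giving 2 matches.

2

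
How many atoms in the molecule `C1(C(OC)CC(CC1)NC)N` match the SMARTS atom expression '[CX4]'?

Check the 11 heavy atoms by environment: 8× C (X4) → match; 2× N (X3) → no; 1× O (X2) → no.
That gives 8 matching atoms.

8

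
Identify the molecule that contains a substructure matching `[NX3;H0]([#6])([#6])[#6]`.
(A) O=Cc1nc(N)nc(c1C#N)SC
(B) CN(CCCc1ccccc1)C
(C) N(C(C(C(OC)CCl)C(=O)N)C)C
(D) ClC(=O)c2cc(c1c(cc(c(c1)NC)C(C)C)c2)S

B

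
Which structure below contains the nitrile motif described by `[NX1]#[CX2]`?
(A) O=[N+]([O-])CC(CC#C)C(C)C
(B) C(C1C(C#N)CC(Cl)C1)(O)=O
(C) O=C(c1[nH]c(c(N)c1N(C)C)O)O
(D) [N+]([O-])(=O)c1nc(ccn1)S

B

[NX1]#[CX2] describes a nitrogen triple-bonded to a two-connected carbon (a nitrile).
(A) has a nitro group (-[N+](=O)[O-]) but there is no C#N triple bond.
(B) contains a nitrile (-C#N), which satisfies every atom and bond constraint.
(C) has a primary amino group (-NH2) but the nitrogen is NX3 (three connections), not NX1 triple-bonded.
(D) has a nitro group (-[N+](=O)[O-]) but there is no C#N triple bond.
So the answer is (B).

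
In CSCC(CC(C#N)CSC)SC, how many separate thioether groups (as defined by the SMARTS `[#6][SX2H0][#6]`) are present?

3

[#6][SX2H0][#6] is the SMARTS for a thioether: an aliphatic sulfur bridging two carbons with no H on the sulfur.
The molecule carries 3 separate instances of a methylthio ether (-SCH3) meeting every constraint; each maps to a distinct set of atoms, giving 3 matches.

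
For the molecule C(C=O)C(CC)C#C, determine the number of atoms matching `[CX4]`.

The query [CX4] means: C with X4: aliphatic carbon with exactly 4 total connections (bonds + H).
Check the 8 heavy atoms by environment: 4× C (X4) → match; 2× C (X2) → no; 1× C (X3) → no; 1× O (X1) → no.
That gives 4 matching atoms.

4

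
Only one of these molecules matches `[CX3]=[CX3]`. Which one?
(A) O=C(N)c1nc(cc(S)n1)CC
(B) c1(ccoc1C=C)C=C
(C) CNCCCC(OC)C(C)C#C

[CX3]=[CX3] describes a non-aromatic C=C double bond between two sp2 carbons (an alkene).
(A) has an ethyl group (-CH2CH3) but its C-C bond is a single bond between CX4 carbons, not CX3=CX3.
(B) contains a vinyl group (-CH=CH2), which satisfies every atom and bond constraint.
(C) has an ethynyl group (-C#CH) but the C-C bond is a triple bond, not a double bond.
So the answer is (B).

B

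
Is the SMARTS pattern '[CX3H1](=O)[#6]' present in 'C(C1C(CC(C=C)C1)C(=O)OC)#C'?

No

The pattern [CX3H1](=O)[#6] describes an sp2 carbon with one H, double-bonded to O and single-bonded to carbon — an aldehyde.
The closest candidate here is a methyl-ester group (-C(=O)OCH3), but the carbonyl carbon has H0, not H1. No other fragment satisfies the full query, so there is no match.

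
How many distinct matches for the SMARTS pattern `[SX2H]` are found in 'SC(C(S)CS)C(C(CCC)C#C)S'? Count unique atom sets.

4

[SX2H] is the SMARTS for a thiol: an aliphatic sulfur with two connections, one being H.
The molecule carries 4 separate instances of a thiol (-SH) meeting every constraint; each maps to a distinct set of atoms, giving 4 matches.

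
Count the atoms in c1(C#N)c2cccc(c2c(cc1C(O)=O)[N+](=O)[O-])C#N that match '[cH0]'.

Check the 20 heavy atoms by environment: 6× c (aromatic, H0) → match; 4× c (aromatic, H1) → no; 3× C (H0) → no; 2× N (H0) → no; 1× N (charge +1, H0) → no; 1× O (charge -1, H0) → no; 2× O (H0) → no; 1× O (H1) → no.
That gives 6 matching atoms.

6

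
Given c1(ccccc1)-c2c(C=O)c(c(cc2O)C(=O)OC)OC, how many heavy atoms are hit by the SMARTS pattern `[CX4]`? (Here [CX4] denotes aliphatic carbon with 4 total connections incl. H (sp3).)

The query [CX4] means: C with X4: aliphatic carbon with exactly 4 total connections (bonds + H).
Check the 21 heavy atoms by environment: 12× c (aromatic, X3) → no; 3× O (X2) → no; 2× C (X3) → no; 2× O (X1) → no; 2× C (X4) → match.
That gives 2 matching atoms.

2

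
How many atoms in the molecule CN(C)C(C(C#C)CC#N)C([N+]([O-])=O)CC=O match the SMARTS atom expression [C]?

11

Check the 17 heavy atoms by environment: 11× C → match; 2× N → no; 2× O → no; 1× N (charge +1) → no; 1× O (charge -1) → no.
That gives 11 matching atoms.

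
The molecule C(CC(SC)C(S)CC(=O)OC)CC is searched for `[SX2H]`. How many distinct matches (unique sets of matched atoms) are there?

1

[SX2H] is the SMARTS for a thiol: an aliphatic sulfur with two connections, one being H.
Exactly one fragment in the molecule meets all constraints, giving 1 match.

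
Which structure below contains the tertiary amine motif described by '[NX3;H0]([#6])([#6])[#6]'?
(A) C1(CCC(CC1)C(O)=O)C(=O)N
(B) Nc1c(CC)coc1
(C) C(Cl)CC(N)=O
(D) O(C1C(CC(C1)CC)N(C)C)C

D

[NX3;H0]([#6])([#6])[#6] describes a trivalent nitrogen with no H, bonded to three carbons (a tertiary amine).
(A) has a primary amide (-C(=O)NH2) but the amide nitrogen has H2 and only one carbon neighbour.
(B) has a primary amino group (-NH2) but the nitrogen has H2, not H0 with three carbons.
(C) has a primary amide (-C(=O)NH2) but the amide nitrogen has H2 and only one carbon neighbour.
(D) contains a dimethylamino group (-N(CH3)2), which satisfies every atom and bond constraint.
So the answer is (D).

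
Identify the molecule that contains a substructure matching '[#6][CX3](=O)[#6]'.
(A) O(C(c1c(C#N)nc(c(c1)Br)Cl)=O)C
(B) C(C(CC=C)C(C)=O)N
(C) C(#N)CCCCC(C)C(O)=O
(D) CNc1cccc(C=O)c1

B

[#6][CX3](=O)[#6] describes a carbonyl carbon (no H) flanked by two carbons (a ketone).
(A) has a methyl-ester group (-C(=O)OCH3) but one neighbour of the carbonyl carbon is O, not C.
(B) contains an acetyl/ketone group (-C(=O)CH3), which satisfies every atom and bond constraint.
(C) has a carboxylic acid group (-C(=O)OH) but one neighbour of the carbonyl carbon is O, not C.
(D) has an aldehyde (-CHO) but the carbonyl carbon has H1, so it is not flanked by two carbons.
So the answer is (B).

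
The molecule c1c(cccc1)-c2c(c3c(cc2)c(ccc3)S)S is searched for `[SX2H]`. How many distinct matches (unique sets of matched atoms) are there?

2

[SX2H] is the SMARTS for a thiol: an aliphatic sulfur with two connections, one being H.
The molecule carries 2 separate instances of a thiol (-SH) meeting every constraint; each maps to a distinct set of atoms, giving 2 matches.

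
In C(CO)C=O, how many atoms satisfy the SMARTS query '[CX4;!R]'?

2

Check the 5 heavy atoms by environment: 2× C (X4, acyclic) → match; 1× C (X3, acyclic) → no; 1× O (X1, acyclic) → no; 1× O (X2, acyclic) → no.
That gives 2 matching atoms.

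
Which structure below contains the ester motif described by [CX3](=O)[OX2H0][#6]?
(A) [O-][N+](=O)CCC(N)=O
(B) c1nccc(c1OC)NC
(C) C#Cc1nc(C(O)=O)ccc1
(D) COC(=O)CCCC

[CX3](=O)[OX2H0][#6] describes a carbonyl carbon bonded to an oxygen that is itself bonded to carbon (no H on that O) (an ester).
(A) has a primary amide (-C(=O)NH2) but the carbonyl is bonded to N, not to an O-C linkage.
(B) has a methoxy ether (-OCH3) but the ether oxygen is not adjacent to a C=O carbon.
(C) has a carboxylic acid group (-C(=O)OH) but the singly-bonded O carries H (OX2H1, not H0).
(D) contains a methyl-ester group (-C(=O)OCH3), which satisfies every atom and bond constraint.
So the answer is (D).

D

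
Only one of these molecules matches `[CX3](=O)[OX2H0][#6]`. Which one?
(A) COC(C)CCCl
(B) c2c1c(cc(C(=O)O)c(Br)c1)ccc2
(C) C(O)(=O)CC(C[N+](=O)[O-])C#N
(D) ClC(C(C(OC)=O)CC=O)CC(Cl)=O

D

[CX3](=O)[OX2H0][#6] describes a carbonyl carbon bonded to an oxygen that is itself bonded to carbon (no H on that O) (an ester).
(A) has a methoxy ether (-OCH3) but the ether oxygen is not adjacent to a C=O carbon.
(B) has a carboxylic acid group (-C(=O)OH) but the singly-bonded O carries H (OX2H1, not H0).
(C) has a carboxylic acid group (-C(=O)OH) but the singly-bonded O carries H (OX2H1, not H0).
(D) contains a methyl-ester group (-C(=O)OCH3), which satisfies every atom and bond constraint.
So the answer is (D).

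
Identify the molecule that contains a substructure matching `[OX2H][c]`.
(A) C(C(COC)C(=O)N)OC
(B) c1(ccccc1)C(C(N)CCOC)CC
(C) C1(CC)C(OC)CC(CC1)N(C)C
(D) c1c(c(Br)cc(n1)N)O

[OX2H][c] describes a hydroxyl oxygen attached to an aromatic carbon (a phenol).
(A) has a methoxy ether (-OCH3) but the oxygen has H0, not H1.
(B) has a methoxy ether (-OCH3) but the oxygen has H0, not H1.
(C) has a methoxy ether (-OCH3) but the oxygen has H0, not H1.
(D) contains a hydroxyl group (-OH), which satisfies every atom and bond constraint.
So the answer is (D).

D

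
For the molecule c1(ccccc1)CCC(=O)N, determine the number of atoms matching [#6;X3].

7

The query [#6;X3] means: any carbon (aromatic or not) with three total connections.
Check the 11 heavy atoms by environment: 2× C (X4) → no; 6× c (aromatic, X3) → match; 1× C (X3) → match; 1× O (X1) → no; 1× N (X3) → no.
Summing the matching environments: 6 + 1 = 7 matching atoms.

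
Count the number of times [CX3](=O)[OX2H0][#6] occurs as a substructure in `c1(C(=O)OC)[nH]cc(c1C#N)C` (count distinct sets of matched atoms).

[CX3](=O)[OX2H0][#6] is the SMARTS for an ester: a carbonyl carbon bonded to an oxygen that is itself bonded to carbon (no H on that O).
Exactly one fragment in the molecule meets all constraints, giving 1 match.

1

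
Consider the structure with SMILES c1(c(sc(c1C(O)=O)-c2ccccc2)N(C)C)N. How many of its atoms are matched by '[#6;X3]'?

11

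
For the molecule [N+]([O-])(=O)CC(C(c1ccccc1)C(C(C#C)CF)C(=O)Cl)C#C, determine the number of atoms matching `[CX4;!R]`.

The query [CX4;!R] means: aliphatic carbon with four total connections, not in a ring.
Check the 23 heavy atoms by environment: 6× C (X4, acyclic) → match; 1× C (X3, acyclic) → no; 2× O (X1, acyclic) → no; 1× Cl (X1, acyclic) → no; 1× F (X1, acyclic) → no; 4× C (X2, acyclic) → no; 1× N (charge +1, X3, acyclic) → no; 1× O (charge -1, X1, acyclic) → no; 6× c (aromatic, X3, in 6-ring) → no.
That gives 6 matching atoms.

6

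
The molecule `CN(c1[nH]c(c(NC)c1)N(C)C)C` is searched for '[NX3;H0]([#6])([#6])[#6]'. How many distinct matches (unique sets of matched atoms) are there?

2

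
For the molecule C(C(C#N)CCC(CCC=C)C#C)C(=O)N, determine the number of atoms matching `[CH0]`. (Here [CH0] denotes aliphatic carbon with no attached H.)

The query [CH0] means: aliphatic carbon with no attached hydrogen.
Check the 16 heavy atoms by environment: 6× C (H2) → no; 4× C (H1) → no; 3× C (H0) → match; 1× N (H0) → no; 1× O (H0) → no; 1× N (H2) → no.
That gives 3 matching atoms.

3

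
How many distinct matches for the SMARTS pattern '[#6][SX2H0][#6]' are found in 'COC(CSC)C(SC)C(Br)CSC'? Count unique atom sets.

[#6][SX2H0][#6] is the SMARTS for a thioether: an aliphatic sulfur bridging two carbons with no H on the sulfur.
The molecule carries 3 separate instances of a methylthio ether (-SCH3) meeting every constraint; each maps to a distinct set of atoms, giving 3 matches.

3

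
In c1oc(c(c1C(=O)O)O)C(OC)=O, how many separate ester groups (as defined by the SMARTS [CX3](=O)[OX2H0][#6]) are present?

[CX3](=O)[OX2H0][#6] is the SMARTS for an ester: a carbonyl carbon bonded to an oxygen that is itself bonded to carbon (no H on that O).
Exactly one fragment in the molecule meets all constraints, giving 1 match.

1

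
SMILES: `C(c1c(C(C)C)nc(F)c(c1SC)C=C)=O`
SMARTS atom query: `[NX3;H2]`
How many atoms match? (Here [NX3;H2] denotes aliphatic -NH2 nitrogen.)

Check the 16 heavy atoms by environment: 1× n (aromatic, H0, X2) → no; 5× c (aromatic, H0, X3) → no; 2× C (H1, X3) → no; 1× C (H2, X3) → no; 1× F (H0, X1) → no; 1× S (H0, X2) → no; 3× C (H3, X4) → no; 1× O (H0, X1) → no; 1× C (H1, X4) → no.
No environment satisfies the query, so 0 matching atoms.

0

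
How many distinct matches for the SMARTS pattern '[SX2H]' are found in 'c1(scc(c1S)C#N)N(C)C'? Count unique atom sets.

1

[SX2H] is the SMARTS for a thiol: an aliphatic sulfur with two connections, one being H.
Exactly one fragment in the molecule meets all constraints, giving 1 match.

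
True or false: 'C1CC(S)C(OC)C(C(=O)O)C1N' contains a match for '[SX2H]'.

True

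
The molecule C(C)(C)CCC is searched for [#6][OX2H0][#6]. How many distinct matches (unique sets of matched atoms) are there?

0

[#6][OX2H0][#6] is the SMARTS for an ether: an aliphatic oxygen bridging two carbons with no H on the oxygen.
No fragment in the molecule satisfies every constraint, giving 0 matches.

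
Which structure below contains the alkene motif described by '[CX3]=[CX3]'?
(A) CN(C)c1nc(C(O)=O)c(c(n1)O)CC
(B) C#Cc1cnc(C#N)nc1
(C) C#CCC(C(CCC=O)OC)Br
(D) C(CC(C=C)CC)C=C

D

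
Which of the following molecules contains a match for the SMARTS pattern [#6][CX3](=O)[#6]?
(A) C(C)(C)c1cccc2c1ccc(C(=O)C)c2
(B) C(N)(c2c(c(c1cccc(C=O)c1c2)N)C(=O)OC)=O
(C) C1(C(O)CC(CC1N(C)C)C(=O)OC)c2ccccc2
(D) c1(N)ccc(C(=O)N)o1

[#6][CX3](=O)[#6] describes a carbonyl carbon (no H) flanked by two carbons (a ketone).
(A) contains an acetyl/ketone group (-C(=O)CH3), which satisfies every atom and bond constraint.
(B) has an aldehyde (-CHO) but the carbonyl carbon has H1, so it is not flanked by two carbons.
(C) has a methyl-ester group (-C(=O)OCH3) but one neighbour of the carbonyl carbon is O, not C.
(D) has a primary amide (-C(=O)NH2) but one neighbour of the carbonyl carbon is N, not C.
So the answer is (A).

A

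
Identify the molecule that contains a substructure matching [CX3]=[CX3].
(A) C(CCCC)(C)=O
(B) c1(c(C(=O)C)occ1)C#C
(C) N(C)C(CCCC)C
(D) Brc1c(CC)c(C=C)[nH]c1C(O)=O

D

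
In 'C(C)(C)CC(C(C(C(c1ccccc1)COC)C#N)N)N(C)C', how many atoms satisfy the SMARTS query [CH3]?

5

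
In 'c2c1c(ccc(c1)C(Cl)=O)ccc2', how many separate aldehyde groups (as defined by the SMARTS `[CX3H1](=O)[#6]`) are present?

[CX3H1](=O)[#6] is the SMARTS for an aldehyde: an sp2 carbon with one H, double-bonded to O and single-bonded to carbon.
No fragment in the molecule satisfies every constraint, giving 0 matches.

0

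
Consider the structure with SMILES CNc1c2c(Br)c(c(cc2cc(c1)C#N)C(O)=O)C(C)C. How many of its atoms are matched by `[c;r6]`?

The query [c;r6] means: aromatic carbon that belongs to a six-membered ring.
Check the 21 heavy atoms by environment: 10× c (aromatic, in 6-ring) → match; 6× C (acyclic) → no; 2× O (acyclic) → no; 2× N (acyclic) → no; 1× Br (acyclic) → no.
That gives 10 matching atoms.

10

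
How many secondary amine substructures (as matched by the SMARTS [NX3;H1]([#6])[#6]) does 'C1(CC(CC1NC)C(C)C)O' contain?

[NX3;H1]([#6])[#6] is the SMARTS for a secondary amine: a trivalent nitrogen with one H, bonded to two carbons.
Exactly one fragment in the molecule meets all constraints, giving 1 match.

1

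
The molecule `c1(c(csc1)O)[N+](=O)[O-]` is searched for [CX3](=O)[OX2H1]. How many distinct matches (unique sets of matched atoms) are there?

0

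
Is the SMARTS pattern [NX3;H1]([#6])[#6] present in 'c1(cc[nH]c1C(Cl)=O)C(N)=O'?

No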